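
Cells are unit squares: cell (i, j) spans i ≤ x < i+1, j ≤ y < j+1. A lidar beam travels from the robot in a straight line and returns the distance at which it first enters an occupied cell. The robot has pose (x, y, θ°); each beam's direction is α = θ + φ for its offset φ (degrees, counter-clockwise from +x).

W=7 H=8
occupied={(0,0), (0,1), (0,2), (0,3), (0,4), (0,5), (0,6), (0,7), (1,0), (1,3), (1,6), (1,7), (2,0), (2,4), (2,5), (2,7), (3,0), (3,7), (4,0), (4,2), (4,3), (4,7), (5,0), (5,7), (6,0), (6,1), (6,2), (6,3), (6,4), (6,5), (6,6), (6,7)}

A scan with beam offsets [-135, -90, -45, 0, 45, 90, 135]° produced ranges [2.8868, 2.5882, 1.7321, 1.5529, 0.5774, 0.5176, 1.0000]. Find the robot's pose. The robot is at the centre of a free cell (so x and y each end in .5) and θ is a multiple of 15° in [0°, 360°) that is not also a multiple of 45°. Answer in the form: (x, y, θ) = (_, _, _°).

(x, y, θ) = (3.5, 5.5, 105°)

Enumerate (i+0.5, j+0.5, θ) over the 24 free cells and 16 admissible headings. For each, cast all 7 beams and compare to the given ranges.
  (3.5, 2.5, 285°): beam 1 = 1.7321 ≠ 2.8868 ✗
  (3.5, 1.5, 120°): beam 1 = 1.9319 ≠ 2.8868 ✗
  (1.5, 4.5, 300°): beam 1 = 0.5176 ≠ 2.8868 ✗
  (2.5, 3.5, 120°): beam 1 = 1.5529 ≠ 2.8868 ✗
  …
  (3.5, 5.5, 105°): r_1=2.8868, r_2=2.5882, r_3=1.7321, r_4=1.5529, r_5=0.5774, r_6=0.5176, r_7=1.0000 — all match ✓
Only this pose fits every beam.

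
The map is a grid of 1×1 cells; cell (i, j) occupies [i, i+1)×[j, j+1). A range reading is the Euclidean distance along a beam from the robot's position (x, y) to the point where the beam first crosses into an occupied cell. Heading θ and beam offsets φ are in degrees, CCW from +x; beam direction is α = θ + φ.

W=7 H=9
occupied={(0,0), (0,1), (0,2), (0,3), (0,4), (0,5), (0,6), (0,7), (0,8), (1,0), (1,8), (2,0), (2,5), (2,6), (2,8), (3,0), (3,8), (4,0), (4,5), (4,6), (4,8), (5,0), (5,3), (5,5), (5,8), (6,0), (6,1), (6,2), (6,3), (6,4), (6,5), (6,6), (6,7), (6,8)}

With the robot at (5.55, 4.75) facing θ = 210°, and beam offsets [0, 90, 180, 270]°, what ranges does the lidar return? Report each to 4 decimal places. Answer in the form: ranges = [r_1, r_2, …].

beam 1: φ=0°, α=210°
  cosα=-0.8660 sinα=-0.5000 | (5,4) | tMaxX 0.6351 tMaxY 1.5000 | tΔX 1.1547 tΔY 2.0000
    t=0.6351 [x] (4,4)
    t=1.5000 [y] (4,3)
    t=1.7898 [x] (3,3)
    t=2.9445 [x] (2,3)
    t=3.5000 [y] (2,2)
    t=4.0992 [x] (1,2)
    t=5.2539 [x] (0,2) — stop
  → r_1 = 5.2539
beam 2: φ=90°, α=300°
  cosα=0.5000 sinα=-0.8660 | (5,4) | tMaxX 0.9000 tMaxY 0.8660 | tΔX 2.0000 tΔY 1.1547
    t=0.8660 [y] (5,3) — stop
  → r_2 = 0.8660
beam 3: φ=180°, α=30°
  cosα=0.8660 sinα=0.5000 | (5,4) | tMaxX 0.5196 tMaxY 0.5000 | tΔX 1.1547 tΔY 2.0000
    t=0.5000 [y] (5,5) — stop
  → r_3 = 0.5000
beam 4: φ=270°, α=120°
  cosα=-0.5000 sinα=0.8660 | (5,4) | tMaxX 1.1000 tMaxY 0.2887 | tΔX 2.0000 tΔY 1.1547
    t=0.2887 [y] (5,5) — stop
  → r_4 = 0.2887

ranges = [5.2539, 0.8660, 0.5000, 0.2887]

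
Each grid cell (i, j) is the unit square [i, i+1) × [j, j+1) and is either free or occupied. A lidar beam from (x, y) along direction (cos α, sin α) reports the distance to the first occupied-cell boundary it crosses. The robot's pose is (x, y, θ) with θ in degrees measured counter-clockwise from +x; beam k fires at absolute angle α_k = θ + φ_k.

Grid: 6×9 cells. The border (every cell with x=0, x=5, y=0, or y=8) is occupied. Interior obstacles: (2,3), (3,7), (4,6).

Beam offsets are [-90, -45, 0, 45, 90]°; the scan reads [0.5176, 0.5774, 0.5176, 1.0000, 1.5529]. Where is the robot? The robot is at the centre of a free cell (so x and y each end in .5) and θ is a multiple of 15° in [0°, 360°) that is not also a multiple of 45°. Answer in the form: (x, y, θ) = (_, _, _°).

Candidates: 25 free-cell centres × 16 headings = 400 poses. Raycast each; keep the one whose scan matches to 4 dp.
  (2.5, 5.5, 210°): beam 1 = 2.8868 ≠ 0.5176 ✗
  (1.5, 5.5, 120°): beam 1 = 2.8868 ≠ 0.5176 ✗
  (2.5, 1.5, 75°): beam 1 = 1.9319 ≠ 0.5176 ✗
  (2.5, 1.5, 60°): beam 1 = 1.0000 ≠ 0.5176 ✗
  …
  (2.5, 7.5, 105°): r_1=0.5176, r_2=0.5774, r_3=0.5176, r_4=1.0000, r_5=1.5529 — all match ✓
Unique over the lattice → pose = (2.5, 7.5, 105°).

(x, y, θ) = (2.5, 7.5, 105°)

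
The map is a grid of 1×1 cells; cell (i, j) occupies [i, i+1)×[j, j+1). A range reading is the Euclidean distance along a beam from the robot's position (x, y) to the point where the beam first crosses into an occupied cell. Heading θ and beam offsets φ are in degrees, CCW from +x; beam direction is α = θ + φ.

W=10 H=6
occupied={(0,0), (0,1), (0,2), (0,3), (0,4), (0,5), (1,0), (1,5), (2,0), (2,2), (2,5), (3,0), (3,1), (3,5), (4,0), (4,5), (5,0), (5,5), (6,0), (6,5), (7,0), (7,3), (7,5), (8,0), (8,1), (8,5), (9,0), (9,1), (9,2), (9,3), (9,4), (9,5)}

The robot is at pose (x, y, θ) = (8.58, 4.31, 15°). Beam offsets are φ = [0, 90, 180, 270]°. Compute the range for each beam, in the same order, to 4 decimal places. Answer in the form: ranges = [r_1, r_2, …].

ranges = [0.4348, 0.7143, 1.1977, 1.6228]

beam 1: φ=0°, α=15°
  cosα=0.9659 sinα=0.2588 | (8,4) | tMaxX 0.4348 tMaxY 2.6660 | tΔX 1.0353 tΔY 3.8637
    t=0.4348 [x] (9,4) — stop
  → r_1 = 0.4348
beam 2: φ=90°, α=105°
  cosα=-0.2588 sinα=0.9659 | (8,4) | tMaxX 2.2409 tMaxY 0.7143 | tΔX 3.8637 tΔY 1.0353
    t=0.7143 [y] (8,5) — stop
  → r_2 = 0.7143
beam 3: φ=180°, α=195°
  cosα=-0.9659 sinα=-0.2588 | (8,4) | tMaxX 0.6005 tMaxY 1.1977 | tΔX 1.0353 tΔY 3.8637
    t=0.6005 [x] (7,4)
    t=1.1977 [y] (7,3) — stop
  → r_3 = 1.1977
beam 4: φ=270°, α=285°
  cosα=0.2588 sinα=-0.9659 | (8,4) | tMaxX 1.6228 tMaxY 0.3209 | tΔX 3.8637 tΔY 1.0353
    t=0.3209 [y] (8,3)
    t=1.3562 [y] (8,2)
    t=1.6228 [x] (9,2) — stop
  → r_4 = 1.6228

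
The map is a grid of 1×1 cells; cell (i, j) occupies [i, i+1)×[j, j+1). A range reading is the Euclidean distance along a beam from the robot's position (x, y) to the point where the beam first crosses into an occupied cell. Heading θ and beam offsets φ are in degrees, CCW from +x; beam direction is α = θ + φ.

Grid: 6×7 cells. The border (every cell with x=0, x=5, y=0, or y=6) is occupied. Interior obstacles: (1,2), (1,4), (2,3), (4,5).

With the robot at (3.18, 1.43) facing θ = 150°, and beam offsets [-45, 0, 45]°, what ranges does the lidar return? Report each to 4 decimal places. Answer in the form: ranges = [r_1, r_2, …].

beam 1: φ=-45°, α=105°
  direction (-0.2588, 0.9659); cell (3,1); t to first gridline: x 0.6955, y 0.5901 (then +3.8637 / +1.0353)
    (3,2) via y @ 0.5901
    (2,2) via x @ 0.6955
    (2,3) via y @ 1.6254  # hit
  → r_1 = 1.6254
beam 2: φ=0°, α=150°
  direction (-0.8660, 0.5000); cell (3,1); t to first gridline: x 0.2078, y 1.1400 (then +1.1547 / +2.0000)
    (2,1) via x @ 0.2078
    (2,2) via y @ 1.1400
    (1,2) via x @ 1.3625  # hit
  → r_2 = 1.3625
beam 3: φ=45°, α=195°
  direction (-0.9659, -0.2588); cell (3,1); t to first gridline: x 0.1863, y 1.6614 (then +1.0353 / +3.8637)
    (2,1) via x @ 0.1863
    (1,1) via x @ 1.2216
    (1,0) via y @ 1.6614  # hit
  → r_3 = 1.6614

ranges = [1.6254, 1.3625, 1.6614]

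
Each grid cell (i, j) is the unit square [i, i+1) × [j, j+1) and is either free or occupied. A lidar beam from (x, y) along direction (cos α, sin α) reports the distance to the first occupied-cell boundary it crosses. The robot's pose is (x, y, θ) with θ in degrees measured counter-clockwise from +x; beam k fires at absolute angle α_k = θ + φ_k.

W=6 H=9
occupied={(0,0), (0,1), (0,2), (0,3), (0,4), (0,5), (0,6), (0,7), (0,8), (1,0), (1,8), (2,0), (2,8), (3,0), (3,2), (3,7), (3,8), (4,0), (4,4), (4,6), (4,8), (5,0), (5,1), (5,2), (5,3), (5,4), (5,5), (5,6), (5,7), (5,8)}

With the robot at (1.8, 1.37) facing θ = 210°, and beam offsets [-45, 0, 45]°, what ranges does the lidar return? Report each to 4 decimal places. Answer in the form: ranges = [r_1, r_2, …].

ranges = [0.8282, 0.7400, 0.3831]

beam 1: φ=-45°, α=165°
  dir = (cos 165°, sin 165°) = (-0.9659, 0.2588); from cell (1,1)
  next x-line at t=0.8282, next y-line at t=2.4341; Δt_x=1.0353, Δt_y=3.8637
    x: enter (0,1) at t=0.8282 ← occupied
  → r_1 = 0.8282
beam 2: φ=0°, α=210°
  dir = (cos 210°, sin 210°) = (-0.8660, -0.5000); from cell (1,1)
  next x-line at t=0.9238, next y-line at t=0.7400; Δt_x=1.1547, Δt_y=2.0000
    y: enter (1,0) at t=0.7400 ← occupied
  → r_2 = 0.7400
beam 3: φ=45°, α=255°
  dir = (cos 255°, sin 255°) = (-0.2588, -0.9659); from cell (1,1)
  next x-line at t=3.0910, next y-line at t=0.3831; Δt_x=3.8637, Δt_y=1.0353
    y: enter (1,0) at t=0.3831 ← occupied
  → r_3 = 0.3831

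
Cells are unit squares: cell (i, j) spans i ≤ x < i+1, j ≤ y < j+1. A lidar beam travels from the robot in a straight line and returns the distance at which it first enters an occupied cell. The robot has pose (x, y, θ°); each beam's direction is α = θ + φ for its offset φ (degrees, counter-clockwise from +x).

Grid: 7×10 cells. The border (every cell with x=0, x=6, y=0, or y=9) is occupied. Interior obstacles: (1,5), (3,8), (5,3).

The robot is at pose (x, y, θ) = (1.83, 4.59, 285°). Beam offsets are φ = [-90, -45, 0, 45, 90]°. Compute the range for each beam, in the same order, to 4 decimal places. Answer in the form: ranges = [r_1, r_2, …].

ranges = [0.8593, 1.6600, 3.7166, 4.8151, 4.3171]

beam 1: φ=-90°, α=195°
  dir = (cos 195°, sin 195°) = (-0.9659, -0.2588); from cell (1,4)
  next x-line at t=0.8593, next y-line at t=2.2796; Δt_x=1.0353, Δt_y=3.8637
    x: enter (0,4) at t=0.8593 ← occupied
  → r_1 = 0.8593
beam 2: φ=-45°, α=240°
  dir = (cos 240°, sin 240°) = (-0.5000, -0.8660); from cell (1,4)
  next x-line at t=1.6600, next y-line at t=0.6813; Δt_x=2.0000, Δt_y=1.1547
    y: enter (1,3) at t=0.6813
    x: enter (0,3) at t=1.6600 ← occupied
  → r_2 = 1.6600
beam 3: φ=0°, α=285°
  dir = (cos 285°, sin 285°) = (0.2588, -0.9659); from cell (1,4)
  next x-line at t=0.6568, next y-line at t=0.6108; Δt_x=3.8637, Δt_y=1.0353
    y: enter (1,3) at t=0.6108
    x: enter (2,3) at t=0.6568
    y: enter (2,2) at t=1.6461
    y: enter (2,1) at t=2.6814
    y: enter (2,0) at t=3.7166 ← occupied
  → r_3 = 3.7166
beam 4: φ=45°, α=330°
  dir = (cos 330°, sin 330°) = (0.8660, -0.5000); from cell (1,4)
  next x-line at t=0.1963, next y-line at t=1.1800; Δt_x=1.1547, Δt_y=2.0000
    x: enter (2,4) at t=0.1963
    y: enter (2,3) at t=1.1800
    x: enter (3,3) at t=1.3510
    x: enter (4,3) at t=2.5057
    y: enter (4,2) at t=3.1800
    x: enter (5,2) at t=3.6604
    x: enter (6,2) at t=4.8151 ← occupied
  → r_4 = 4.8151
beam 5: φ=90°, α=15°
  dir = (cos 15°, sin 15°) = (0.9659, 0.2588); from cell (1,4)
  next x-line at t=0.1760, next y-line at t=1.5841; Δt_x=1.0353, Δt_y=3.8637
    x: enter (2,4) at t=0.1760
    x: enter (3,4) at t=1.2113
    y: enter (3,5) at t=1.5841
    x: enter (4,5) at t=2.2465
    x: enter (5,5) at t=3.2818
    x: enter (6,5) at t=4.3171 ← occupied
  → r_5 = 4.3171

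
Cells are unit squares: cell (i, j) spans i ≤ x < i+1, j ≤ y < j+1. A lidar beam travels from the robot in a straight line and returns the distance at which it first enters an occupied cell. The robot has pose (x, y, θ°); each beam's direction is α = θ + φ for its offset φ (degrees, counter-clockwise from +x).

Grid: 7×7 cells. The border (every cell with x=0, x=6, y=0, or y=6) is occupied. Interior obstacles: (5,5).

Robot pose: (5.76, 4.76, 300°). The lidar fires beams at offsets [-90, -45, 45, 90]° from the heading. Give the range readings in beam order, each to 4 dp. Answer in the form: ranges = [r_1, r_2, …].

beam 1: φ=-90°, α=210°
  direction (-0.8660, -0.5000); cell (5,4); t to first gridline: x 0.8776, y 1.5200 (then +1.1547 / +2.0000)
    (4,4) via x @ 0.8776
    (4,3) via y @ 1.5200
    (3,3) via x @ 2.0323
    (2,3) via x @ 3.1870
    (2,2) via y @ 3.5200
    (1,2) via x @ 4.3417
    (0,2) via x @ 5.4964  # hit
  → r_1 = 5.4964
beam 2: φ=-45°, α=255°
  direction (-0.2588, -0.9659); cell (5,4); t to first gridline: x 2.9364, y 0.7868 (then +3.8637 / +1.0353)
    (5,3) via y @ 0.7868
    (5,2) via y @ 1.8221
    (5,1) via y @ 2.8574
    (4,1) via x @ 2.9364
    (4,0) via y @ 3.8926  # hit
  → r_2 = 3.8926
beam 3: φ=45°, α=345°
  direction (0.9659, -0.2588); cell (5,4); t to first gridline: x 0.2485, y 2.9364 (then +1.0353 / +3.8637)
    (6,4) via x @ 0.2485  # hit
  → r_3 = 0.2485
beam 4: φ=90°, α=30°
  direction (0.8660, 0.5000); cell (5,4); t to first gridline: x 0.2771, y 0.4800 (then +1.1547 / +2.0000)
    (6,4) via x @ 0.2771  # hit
  → r_4 = 0.2771

ranges = [5.4964, 3.8926, 0.2485, 0.2771]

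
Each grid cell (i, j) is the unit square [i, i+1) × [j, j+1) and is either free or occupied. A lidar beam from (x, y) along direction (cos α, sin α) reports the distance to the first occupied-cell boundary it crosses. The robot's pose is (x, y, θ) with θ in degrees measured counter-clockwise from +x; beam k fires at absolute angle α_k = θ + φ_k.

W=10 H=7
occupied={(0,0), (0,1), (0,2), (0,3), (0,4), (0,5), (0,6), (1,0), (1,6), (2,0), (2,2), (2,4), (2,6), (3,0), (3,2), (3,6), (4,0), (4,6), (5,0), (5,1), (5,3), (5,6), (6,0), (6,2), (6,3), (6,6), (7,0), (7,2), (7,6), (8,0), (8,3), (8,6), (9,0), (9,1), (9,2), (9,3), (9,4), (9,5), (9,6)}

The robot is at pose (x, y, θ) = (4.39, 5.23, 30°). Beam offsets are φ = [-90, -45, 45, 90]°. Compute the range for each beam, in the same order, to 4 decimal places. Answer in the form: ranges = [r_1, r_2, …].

beam 1: φ=-90°, α=300°
  cosα=0.5000 sinα=-0.8660 | (4,5) | tMaxX 1.2200 tMaxY 0.2656 | tΔX 2.0000 tΔY 1.1547
    t=0.2656 [y] (4,4)
    t=1.2200 [x] (5,4)
    t=1.4203 [y] (5,3) — stop
  → r_1 = 1.4203
beam 2: φ=-45°, α=345°
  cosα=0.9659 sinα=-0.2588 | (4,5) | tMaxX 0.6315 tMaxY 0.8887 | tΔX 1.0353 tΔY 3.8637
    t=0.6315 [x] (5,5)
    t=0.8887 [y] (5,4)
    t=1.6668 [x] (6,4)
    t=2.7021 [x] (7,4)
    t=3.7373 [x] (8,4)
    t=4.7524 [y] (8,3) — stop
  → r_2 = 4.7524
beam 3: φ=45°, α=75°
  cosα=0.2588 sinα=0.9659 | (4,5) | tMaxX 2.3569 tMaxY 0.7972 | tΔX 3.8637 tΔY 1.0353
    t=0.7972 [y] (4,6) — stop
  → r_3 = 0.7972
beam 4: φ=90°, α=120°
  cosα=-0.5000 sinα=0.8660 | (4,5) | tMaxX 0.7800 tMaxY 0.8891 | tΔX 2.0000 tΔY 1.1547
    t=0.7800 [x] (3,5)
    t=0.8891 [y] (3,6) — stop
  → r_4 = 0.8891

ranges = [1.4203, 4.7524, 0.7972, 0.8891]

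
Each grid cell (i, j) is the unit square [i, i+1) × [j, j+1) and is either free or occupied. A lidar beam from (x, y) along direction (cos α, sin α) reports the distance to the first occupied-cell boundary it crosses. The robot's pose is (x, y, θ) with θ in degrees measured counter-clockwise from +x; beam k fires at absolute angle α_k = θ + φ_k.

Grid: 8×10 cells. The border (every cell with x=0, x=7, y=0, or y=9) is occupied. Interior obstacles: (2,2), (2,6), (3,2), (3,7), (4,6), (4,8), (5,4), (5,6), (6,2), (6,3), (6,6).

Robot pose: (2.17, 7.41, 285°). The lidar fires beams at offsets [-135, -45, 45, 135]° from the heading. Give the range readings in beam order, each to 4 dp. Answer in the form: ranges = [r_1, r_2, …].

ranges = [1.3510, 2.3400, 0.8200, 1.8360]

beam 1: φ=-135°, α=150°
  dir = (cos 150°, sin 150°) = (-0.8660, 0.5000); from cell (2,7)
  next x-line at t=0.1963, next y-line at t=1.1800; Δt_x=1.1547, Δt_y=2.0000
    x: enter (1,7) at t=0.1963
    y: enter (1,8) at t=1.1800
    x: enter (0,8) at t=1.3510 ← occupied
  → r_1 = 1.3510
beam 2: φ=-45°, α=240°
  dir = (cos 240°, sin 240°) = (-0.5000, -0.8660); from cell (2,7)
  next x-line at t=0.3400, next y-line at t=0.4734; Δt_x=2.0000, Δt_y=1.1547
    x: enter (1,7) at t=0.3400
    y: enter (1,6) at t=0.4734
    y: enter (1,5) at t=1.6281
    x: enter (0,5) at t=2.3400 ← occupied
  → r_2 = 2.3400
beam 3: φ=45°, α=330°
  dir = (cos 330°, sin 330°) = (0.8660, -0.5000); from cell (2,7)
  next x-line at t=0.9584, next y-line at t=0.8200; Δt_x=1.1547, Δt_y=2.0000
    y: enter (2,6) at t=0.8200 ← occupied
  → r_3 = 0.8200
beam 4: φ=135°, α=60°
  dir = (cos 60°, sin 60°) = (0.5000, 0.8660); from cell (2,7)
  next x-line at t=1.6600, next y-line at t=0.6813; Δt_x=2.0000, Δt_y=1.1547
    y: enter (2,8) at t=0.6813
    x: enter (3,8) at t=1.6600
    y: enter (3,9) at t=1.8360 ← occupied
  → r_4 = 1.8360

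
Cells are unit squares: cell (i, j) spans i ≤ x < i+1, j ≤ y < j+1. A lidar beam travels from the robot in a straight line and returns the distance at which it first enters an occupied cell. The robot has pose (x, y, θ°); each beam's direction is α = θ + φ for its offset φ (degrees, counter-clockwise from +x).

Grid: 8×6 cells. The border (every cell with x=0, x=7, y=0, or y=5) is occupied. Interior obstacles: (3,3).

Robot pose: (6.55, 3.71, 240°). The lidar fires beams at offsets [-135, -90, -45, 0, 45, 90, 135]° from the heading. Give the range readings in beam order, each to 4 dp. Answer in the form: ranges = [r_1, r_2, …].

beam 1: φ=-135°, α=105°
  dir = (cos 105°, sin 105°) = (-0.2588, 0.9659); from cell (6,3)
  next x-line at t=2.1250, next y-line at t=0.3002; Δt_x=3.8637, Δt_y=1.0353
    y: enter (6,4) at t=0.3002
    y: enter (6,5) at t=1.3355 ← occupied
  → r_1 = 1.3355
beam 2: φ=-90°, α=150°
  dir = (cos 150°, sin 150°) = (-0.8660, 0.5000); from cell (6,3)
  next x-line at t=0.6351, next y-line at t=0.5800; Δt_x=1.1547, Δt_y=2.0000
    y: enter (6,4) at t=0.5800
    x: enter (5,4) at t=0.6351
    x: enter (4,4) at t=1.7898
    y: enter (4,5) at t=2.5800 ← occupied
  → r_2 = 2.5800
beam 3: φ=-45°, α=195°
  dir = (cos 195°, sin 195°) = (-0.9659, -0.2588); from cell (6,3)
  next x-line at t=0.5694, next y-line at t=2.7432; Δt_x=1.0353, Δt_y=3.8637
    x: enter (5,3) at t=0.5694
    x: enter (4,3) at t=1.6047
    x: enter (3,3) at t=2.6400 ← occupied
  → r_3 = 2.6400
beam 4: φ=0°, α=240°
  dir = (cos 240°, sin 240°) = (-0.5000, -0.8660); from cell (6,3)
  next x-line at t=1.1000, next y-line at t=0.8198; Δt_x=2.0000, Δt_y=1.1547
    y: enter (6,2) at t=0.8198
    x: enter (5,2) at t=1.1000
    y: enter (5,1) at t=1.9745
    x: enter (4,1) at t=3.1000
    y: enter (4,0) at t=3.1292 ← occupied
  → r_4 = 3.1292
beam 5: φ=45°, α=285°
  dir = (cos 285°, sin 285°) = (0.2588, -0.9659); from cell (6,3)
  next x-line at t=1.7387, next y-line at t=0.7350; Δt_x=3.8637, Δt_y=1.0353
    y: enter (6,2) at t=0.7350
    x: enter (7,2) at t=1.7387 ← occupied
  → r_5 = 1.7387
beam 6: φ=90°, α=330°
  dir = (cos 330°, sin 330°) = (0.8660, -0.5000); from cell (6,3)
  next x-line at t=0.5196, next y-line at t=1.4200; Δt_x=1.1547, Δt_y=2.0000
    x: enter (7,3) at t=0.5196 ← occupied
  → r_6 = 0.5196
beam 7: φ=135°, α=15°
  dir = (cos 15°, sin 15°) = (0.9659, 0.2588); from cell (6,3)
  next x-line at t=0.4659, next y-line at t=1.1205; Δt_x=1.0353, Δt_y=3.8637
    x: enter (7,3) at t=0.4659 ← occupied
  → r_7 = 0.4659

ranges = [1.3355, 2.5800, 2.6400, 3.1292, 1.7387, 0.5196, 0.4659]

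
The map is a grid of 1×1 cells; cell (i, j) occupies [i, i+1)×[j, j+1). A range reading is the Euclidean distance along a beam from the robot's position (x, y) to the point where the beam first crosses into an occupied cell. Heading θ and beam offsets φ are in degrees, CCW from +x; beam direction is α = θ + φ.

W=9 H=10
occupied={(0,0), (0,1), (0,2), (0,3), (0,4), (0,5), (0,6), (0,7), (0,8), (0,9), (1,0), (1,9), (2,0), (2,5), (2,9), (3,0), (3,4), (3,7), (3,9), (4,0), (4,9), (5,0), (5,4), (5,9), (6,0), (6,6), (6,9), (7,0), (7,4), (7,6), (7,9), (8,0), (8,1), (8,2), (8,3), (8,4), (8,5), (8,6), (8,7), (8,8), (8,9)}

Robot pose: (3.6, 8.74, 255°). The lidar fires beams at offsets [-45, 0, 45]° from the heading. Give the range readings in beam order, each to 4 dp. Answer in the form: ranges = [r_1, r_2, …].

beam 1: φ=-45°, α=210°
  d=(-0.8660,-0.5000)  start (3,8)  tX=0.6928 tY=1.4800  stride 1/|dx|=1.1547 1/|dy|=2.0000
    cross x-line → (2,8), t=0.6928
    cross y-line → (2,7), t=1.4800
    cross x-line → (1,7), t=1.8475
    cross x-line → (0,7), t=3.0022 (wall)
  → r_1 = 3.0022
beam 2: φ=0°, α=255°
  d=(-0.2588,-0.9659)  start (3,8)  tX=2.3182 tY=0.7661  stride 1/|dx|=3.8637 1/|dy|=1.0353
    cross y-line → (3,7), t=0.7661 (wall)
  → r_2 = 0.7661
beam 3: φ=45°, α=300°
  d=(0.5000,-0.8660)  start (3,8)  tX=0.8000 tY=0.8545  stride 1/|dx|=2.0000 1/|dy|=1.1547
    cross x-line → (4,8), t=0.8000
    cross y-line → (4,7), t=0.8545
    cross y-line → (4,6), t=2.0092
    cross x-line → (5,6), t=2.8000
    cross y-line → (5,5), t=3.1639
    cross y-line → (5,4), t=4.3186 (wall)
  → r_3 = 4.3186

ranges = [3.0022, 0.7661, 4.3186]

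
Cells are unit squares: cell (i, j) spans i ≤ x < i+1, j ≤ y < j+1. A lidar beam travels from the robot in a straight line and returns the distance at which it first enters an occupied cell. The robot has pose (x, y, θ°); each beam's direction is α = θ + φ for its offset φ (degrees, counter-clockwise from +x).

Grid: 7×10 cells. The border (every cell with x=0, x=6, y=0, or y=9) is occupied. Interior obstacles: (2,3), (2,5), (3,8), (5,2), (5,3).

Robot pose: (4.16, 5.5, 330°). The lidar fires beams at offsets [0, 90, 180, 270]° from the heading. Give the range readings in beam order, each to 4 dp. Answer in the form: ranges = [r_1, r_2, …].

ranges = [2.1246, 3.6800, 3.6489, 2.3200]

beam 1: φ=0°, α=330°
  d=(0.8660,-0.5000)  start (4,5)  tX=0.9699 tY=1.0000  stride 1/|dx|=1.1547 1/|dy|=2.0000
    cross x-line → (5,5), t=0.9699
    cross y-line → (5,4), t=1.0000
    cross x-line → (6,4), t=2.1246 (wall)
  → r_1 = 2.1246
beam 2: φ=90°, α=60°
  d=(0.5000,0.8660)  start (4,5)  tX=1.6800 tY=0.5774  stride 1/|dx|=2.0000 1/|dy|=1.1547
    cross y-line → (4,6), t=0.5774
    cross x-line → (5,6), t=1.6800
    cross y-line → (5,7), t=1.7321
    cross y-line → (5,8), t=2.8868
    cross x-line → (6,8), t=3.6800 (wall)
  → r_2 = 3.6800
beam 3: φ=180°, α=150°
  d=(-0.8660,0.5000)  start (4,5)  tX=0.1848 tY=1.0000  stride 1/|dx|=1.1547 1/|dy|=2.0000
    cross x-line → (3,5), t=0.1848
    cross y-line → (3,6), t=1.0000
    cross x-line → (2,6), t=1.3395
    cross x-line → (1,6), t=2.4942
    cross y-line → (1,7), t=3.0000
    cross x-line → (0,7), t=3.6489 (wall)
  → r_3 = 3.6489
beam 4: φ=270°, α=240°
  d=(-0.5000,-0.8660)  start (4,5)  tX=0.3200 tY=0.5774  stride 1/|dx|=2.0000 1/|dy|=1.1547
    cross x-line → (3,5), t=0.3200
    cross y-line → (3,4), t=0.5774
    cross y-line → (3,3), t=1.7321
    cross x-line → (2,3), t=2.3200 (wall)
  → r_4 = 2.3200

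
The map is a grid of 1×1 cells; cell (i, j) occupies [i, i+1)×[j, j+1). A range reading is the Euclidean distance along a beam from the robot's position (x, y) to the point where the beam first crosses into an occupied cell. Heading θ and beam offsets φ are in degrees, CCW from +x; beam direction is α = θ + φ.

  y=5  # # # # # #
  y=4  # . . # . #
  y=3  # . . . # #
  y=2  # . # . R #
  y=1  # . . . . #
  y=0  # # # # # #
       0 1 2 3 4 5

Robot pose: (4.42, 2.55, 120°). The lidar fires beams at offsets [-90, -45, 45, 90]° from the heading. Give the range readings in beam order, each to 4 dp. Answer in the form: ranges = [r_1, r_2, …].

ranges = [0.6697, 0.4659, 1.4701, 3.1000]

beam 1: φ=-90°, α=30°
  direction (0.8660, 0.5000); cell (4,2); t to first gridline: x 0.6697, y 0.9000 (then +1.1547 / +2.0000)
    (5,2) via x @ 0.6697  # hit
  → r_1 = 0.6697
beam 2: φ=-45°, α=75°
  direction (0.2588, 0.9659); cell (4,2); t to first gridline: x 2.2409, y 0.4659 (then +3.8637 / +1.0353)
    (4,3) via y @ 0.4659  # hit
  → r_2 = 0.4659
beam 3: φ=45°, α=165°
  direction (-0.9659, 0.2588); cell (4,2); t to first gridline: x 0.4348, y 1.7387 (then +1.0353 / +3.8637)
    (3,2) via x @ 0.4348
    (2,2) via x @ 1.4701  # hit
  → r_3 = 1.4701
beam 4: φ=90°, α=210°
  direction (-0.8660, -0.5000); cell (4,2); t to first gridline: x 0.4850, y 1.1000 (then +1.1547 / +2.0000)
    (3,2) via x @ 0.4850
    (3,1) via y @ 1.1000
    (2,1) via x @ 1.6397
    (1,1) via x @ 2.7944
    (1,0) via y @ 3.1000  # hit
  → r_4 = 3.1000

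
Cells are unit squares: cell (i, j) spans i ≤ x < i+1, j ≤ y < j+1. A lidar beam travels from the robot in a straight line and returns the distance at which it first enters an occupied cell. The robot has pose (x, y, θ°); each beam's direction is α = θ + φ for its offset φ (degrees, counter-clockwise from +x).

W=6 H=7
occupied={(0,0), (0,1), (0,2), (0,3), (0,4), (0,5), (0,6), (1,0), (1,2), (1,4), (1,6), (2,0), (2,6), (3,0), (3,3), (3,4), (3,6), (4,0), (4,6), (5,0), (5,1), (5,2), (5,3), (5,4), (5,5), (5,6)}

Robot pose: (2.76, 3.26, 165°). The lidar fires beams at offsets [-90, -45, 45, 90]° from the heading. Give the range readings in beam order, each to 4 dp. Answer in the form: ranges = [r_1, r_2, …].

ranges = [0.9273, 1.5200, 0.8776, 2.3397]

beam 1: φ=-90°, α=75°
  dir = (cos 75°, sin 75°) = (0.2588, 0.9659); from cell (2,3)
  next x-line at t=0.9273, next y-line at t=0.7661; Δt_x=3.8637, Δt_y=1.0353
    y: enter (2,4) at t=0.7661
    x: enter (3,4) at t=0.9273 ← occupied
  → r_1 = 0.9273
beam 2: φ=-45°, α=120°
  dir = (cos 120°, sin 120°) = (-0.5000, 0.8660); from cell (2,3)
  next x-line at t=1.5200, next y-line at t=0.8545; Δt_x=2.0000, Δt_y=1.1547
    y: enter (2,4) at t=0.8545
    x: enter (1,4) at t=1.5200 ← occupied
  → r_2 = 1.5200
beam 3: φ=45°, α=210°
  dir = (cos 210°, sin 210°) = (-0.8660, -0.5000); from cell (2,3)
  next x-line at t=0.8776, next y-line at t=0.5200; Δt_x=1.1547, Δt_y=2.0000
    y: enter (2,2) at t=0.5200
    x: enter (1,2) at t=0.8776 ← occupied
  → r_3 = 0.8776
beam 4: φ=90°, α=255°
  dir = (cos 255°, sin 255°) = (-0.2588, -0.9659); from cell (2,3)
  next x-line at t=2.9364, next y-line at t=0.2692; Δt_x=3.8637, Δt_y=1.0353
    y: enter (2,2) at t=0.2692
    y: enter (2,1) at t=1.3044
    y: enter (2,0) at t=2.3397 ← occupied
  → r_4 = 2.3397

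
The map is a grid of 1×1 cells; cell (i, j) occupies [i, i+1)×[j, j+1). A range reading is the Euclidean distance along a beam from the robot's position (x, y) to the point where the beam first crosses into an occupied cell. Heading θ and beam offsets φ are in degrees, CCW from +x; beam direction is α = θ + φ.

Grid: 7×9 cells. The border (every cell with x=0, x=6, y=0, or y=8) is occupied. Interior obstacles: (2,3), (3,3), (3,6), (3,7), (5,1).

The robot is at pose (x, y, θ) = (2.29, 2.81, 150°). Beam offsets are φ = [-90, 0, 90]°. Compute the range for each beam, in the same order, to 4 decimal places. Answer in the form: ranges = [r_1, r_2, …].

ranges = [0.2194, 1.4896, 2.0900]

beam 1: φ=-90°, α=60°
  d=(0.5000,0.8660)  start (2,2)  tX=1.4200 tY=0.2194  stride 1/|dx|=2.0000 1/|dy|=1.1547
    cross y-line → (2,3), t=0.2194 (wall)
  → r_1 = 0.2194
beam 2: φ=0°, α=150°
  d=(-0.8660,0.5000)  start (2,2)  tX=0.3349 tY=0.3800  stride 1/|dx|=1.1547 1/|dy|=2.0000
    cross x-line → (1,2), t=0.3349
    cross y-line → (1,3), t=0.3800
    cross x-line → (0,3), t=1.4896 (wall)
  → r_2 = 1.4896
beam 3: φ=90°, α=240°
  d=(-0.5000,-0.8660)  start (2,2)  tX=0.5800 tY=0.9353  stride 1/|dx|=2.0000 1/|dy|=1.1547
    cross x-line → (1,2), t=0.5800
    cross y-line → (1,1), t=0.9353
    cross y-line → (1,0), t=2.0900 (wall)
  → r_3 = 2.0900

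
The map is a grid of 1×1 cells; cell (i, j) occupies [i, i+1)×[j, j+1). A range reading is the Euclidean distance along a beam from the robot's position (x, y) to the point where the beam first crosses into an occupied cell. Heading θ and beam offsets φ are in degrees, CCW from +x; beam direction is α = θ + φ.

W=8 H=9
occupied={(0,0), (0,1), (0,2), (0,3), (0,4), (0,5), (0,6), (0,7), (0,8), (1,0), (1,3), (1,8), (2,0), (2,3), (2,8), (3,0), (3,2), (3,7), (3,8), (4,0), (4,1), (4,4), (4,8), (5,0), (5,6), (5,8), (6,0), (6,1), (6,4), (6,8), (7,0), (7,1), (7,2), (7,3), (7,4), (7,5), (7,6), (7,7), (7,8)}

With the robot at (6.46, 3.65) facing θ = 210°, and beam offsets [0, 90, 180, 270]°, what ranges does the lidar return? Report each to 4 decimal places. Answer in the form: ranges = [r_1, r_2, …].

beam 1: φ=0°, α=210°
  d=(-0.8660,-0.5000)  start (6,3)  tX=0.5312 tY=1.3000  stride 1/|dx|=1.1547 1/|dy|=2.0000
    cross x-line → (5,3), t=0.5312
    cross y-line → (5,2), t=1.3000
    cross x-line → (4,2), t=1.6859
    cross x-line → (3,2), t=2.8406 (wall)
  → r_1 = 2.8406
beam 2: φ=90°, α=300°
  d=(0.5000,-0.8660)  start (6,3)  tX=1.0800 tY=0.7506  stride 1/|dx|=2.0000 1/|dy|=1.1547
    cross y-line → (6,2), t=0.7506
    cross x-line → (7,2), t=1.0800 (wall)
  → r_2 = 1.0800
beam 3: φ=180°, α=30°
  d=(0.8660,0.5000)  start (6,3)  tX=0.6235 tY=0.7000  stride 1/|dx|=1.1547 1/|dy|=2.0000
    cross x-line → (7,3), t=0.6235 (wall)
  → r_3 = 0.6235
beam 4: φ=270°, α=120°
  d=(-0.5000,0.8660)  start (6,3)  tX=0.9200 tY=0.4041  stride 1/|dx|=2.0000 1/|dy|=1.1547
    cross y-line → (6,4), t=0.4041 (wall)
  → r_4 = 0.4041

ranges = [2.8406, 1.0800, 0.6235, 0.4041]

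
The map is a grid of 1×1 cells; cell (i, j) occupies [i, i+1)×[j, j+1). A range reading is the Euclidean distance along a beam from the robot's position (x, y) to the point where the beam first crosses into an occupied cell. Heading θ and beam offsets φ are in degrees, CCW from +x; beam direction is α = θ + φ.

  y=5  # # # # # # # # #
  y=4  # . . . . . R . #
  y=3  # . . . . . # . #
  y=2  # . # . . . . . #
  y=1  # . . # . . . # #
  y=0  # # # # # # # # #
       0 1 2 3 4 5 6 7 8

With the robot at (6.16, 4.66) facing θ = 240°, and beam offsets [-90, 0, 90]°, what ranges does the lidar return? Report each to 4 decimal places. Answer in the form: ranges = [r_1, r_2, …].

ranges = [0.6800, 4.2262, 2.1246]

beam 1: φ=-90°, α=150°
  d=(-0.8660,0.5000)  start (6,4)  tX=0.1848 tY=0.6800  stride 1/|dx|=1.1547 1/|dy|=2.0000
    cross x-line → (5,4), t=0.1848
    cross y-line → (5,5), t=0.6800 (wall)
  → r_1 = 0.6800
beam 2: φ=0°, α=240°
  d=(-0.5000,-0.8660)  start (6,4)  tX=0.3200 tY=0.7621  stride 1/|dx|=2.0000 1/|dy|=1.1547
    cross x-line → (5,4), t=0.3200
    cross y-line → (5,3), t=0.7621
    cross y-line → (5,2), t=1.9168
    cross x-line → (4,2), t=2.3200
    cross y-line → (4,1), t=3.0715
    cross y-line → (4,0), t=4.2262 (wall)
  → r_2 = 4.2262
beam 3: φ=90°, α=330°
  d=(0.8660,-0.5000)  start (6,4)  tX=0.9699 tY=1.3200  stride 1/|dx|=1.1547 1/|dy|=2.0000
    cross x-line → (7,4), t=0.9699
    cross y-line → (7,3), t=1.3200
    cross x-line → (8,3), t=2.1246 (wall)
  → r_3 = 2.1246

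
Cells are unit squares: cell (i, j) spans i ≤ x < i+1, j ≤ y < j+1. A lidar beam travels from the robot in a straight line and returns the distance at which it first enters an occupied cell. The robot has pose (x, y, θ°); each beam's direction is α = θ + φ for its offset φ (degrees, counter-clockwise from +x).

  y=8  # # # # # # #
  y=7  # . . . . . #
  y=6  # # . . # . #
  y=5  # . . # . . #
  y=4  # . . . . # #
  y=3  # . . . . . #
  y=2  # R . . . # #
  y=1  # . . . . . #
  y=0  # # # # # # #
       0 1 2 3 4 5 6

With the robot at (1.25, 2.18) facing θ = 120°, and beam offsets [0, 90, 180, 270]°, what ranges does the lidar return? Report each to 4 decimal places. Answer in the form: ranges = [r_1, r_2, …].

ranges = [0.5000, 0.2887, 1.3625, 4.3301]

beam 1: φ=0°, α=120°
  cosα=-0.5000 sinα=0.8660 | (1,2) | tMaxX 0.5000 tMaxY 0.9469 | tΔX 2.0000 tΔY 1.1547
    t=0.5000 [x] (0,2) — stop
  → r_1 = 0.5000
beam 2: φ=90°, α=210°
  cosα=-0.8660 sinα=-0.5000 | (1,2) | tMaxX 0.2887 tMaxY 0.3600 | tΔX 1.1547 tΔY 2.0000
    t=0.2887 [x] (0,2) — stop
  → r_2 = 0.2887
beam 3: φ=180°, α=300°
  cosα=0.5000 sinα=-0.8660 | (1,2) | tMaxX 1.5000 tMaxY 0.2078 | tΔX 2.0000 tΔY 1.1547
    t=0.2078 [y] (1,1)
    t=1.3625 [y] (1,0) — stop
  → r_3 = 1.3625
beam 4: φ=270°, α=30°
  cosα=0.8660 sinα=0.5000 | (1,2) | tMaxX 0.8660 tMaxY 1.6400 | tΔX 1.1547 tΔY 2.0000
    t=0.8660 [x] (2,2)
    t=1.6400 [y] (2,3)
    t=2.0207 [x] (3,3)
    t=3.1754 [x] (4,3)
    t=3.6400 [y] (4,4)
    t=4.3301 [x] (5,4) — stop
  → r_4 = 4.3301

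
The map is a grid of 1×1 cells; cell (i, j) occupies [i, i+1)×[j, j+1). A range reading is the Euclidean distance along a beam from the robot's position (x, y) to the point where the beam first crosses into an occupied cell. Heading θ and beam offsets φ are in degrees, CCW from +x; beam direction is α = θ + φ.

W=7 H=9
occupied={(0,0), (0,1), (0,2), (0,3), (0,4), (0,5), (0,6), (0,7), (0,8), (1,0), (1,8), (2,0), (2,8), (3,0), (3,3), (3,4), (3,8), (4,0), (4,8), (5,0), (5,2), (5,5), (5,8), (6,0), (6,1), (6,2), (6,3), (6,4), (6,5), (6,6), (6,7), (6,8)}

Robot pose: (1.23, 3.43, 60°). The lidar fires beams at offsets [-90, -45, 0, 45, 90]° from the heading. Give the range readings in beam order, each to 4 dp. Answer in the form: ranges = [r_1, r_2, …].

ranges = [4.8600, 1.8324, 5.2770, 0.8887, 0.2656]

beam 1: φ=-90°, α=330°
  d=(0.8660,-0.5000)  start (1,3)  tX=0.8891 tY=0.8600  stride 1/|dx|=1.1547 1/|dy|=2.0000
    cross y-line → (1,2), t=0.8600
    cross x-line → (2,2), t=0.8891
    cross x-line → (3,2), t=2.0438
    cross y-line → (3,1), t=2.8600
    cross x-line → (4,1), t=3.1985
    cross x-line → (5,1), t=4.3532
    cross y-line → (5,0), t=4.8600 (wall)
  → r_1 = 4.8600
beam 2: φ=-45°, α=15°
  d=(0.9659,0.2588)  start (1,3)  tX=0.7972 tY=2.2023  stride 1/|dx|=1.0353 1/|dy|=3.8637
    cross x-line → (2,3), t=0.7972
    cross x-line → (3,3), t=1.8324 (wall)
  → r_2 = 1.8324
beam 3: φ=0°, α=60°
  d=(0.5000,0.8660)  start (1,3)  tX=1.5400 tY=0.6582  stride 1/|dx|=2.0000 1/|dy|=1.1547
    cross y-line → (1,4), t=0.6582
    cross x-line → (2,4), t=1.5400
    cross y-line → (2,5), t=1.8129
    cross y-line → (2,6), t=2.9676
    cross x-line → (3,6), t=3.5400
    cross y-line → (3,7), t=4.1223
    cross y-line → (3,8), t=5.2770 (wall)
  → r_3 = 5.2770
beam 4: φ=45°, α=105°
  d=(-0.2588,0.9659)  start (1,3)  tX=0.8887 tY=0.5901  stride 1/|dx|=3.8637 1/|dy|=1.0353
    cross y-line → (1,4), t=0.5901
    cross x-line → (0,4), t=0.8887 (wall)
  → r_4 = 0.8887
beam 5: φ=90°, α=150°
  d=(-0.8660,0.5000)  start (1,3)  tX=0.2656 tY=1.1400  stride 1/|dx|=1.1547 1/|dy|=2.0000
    cross x-line → (0,3), t=0.2656 (wall)
  → r_5 = 0.2656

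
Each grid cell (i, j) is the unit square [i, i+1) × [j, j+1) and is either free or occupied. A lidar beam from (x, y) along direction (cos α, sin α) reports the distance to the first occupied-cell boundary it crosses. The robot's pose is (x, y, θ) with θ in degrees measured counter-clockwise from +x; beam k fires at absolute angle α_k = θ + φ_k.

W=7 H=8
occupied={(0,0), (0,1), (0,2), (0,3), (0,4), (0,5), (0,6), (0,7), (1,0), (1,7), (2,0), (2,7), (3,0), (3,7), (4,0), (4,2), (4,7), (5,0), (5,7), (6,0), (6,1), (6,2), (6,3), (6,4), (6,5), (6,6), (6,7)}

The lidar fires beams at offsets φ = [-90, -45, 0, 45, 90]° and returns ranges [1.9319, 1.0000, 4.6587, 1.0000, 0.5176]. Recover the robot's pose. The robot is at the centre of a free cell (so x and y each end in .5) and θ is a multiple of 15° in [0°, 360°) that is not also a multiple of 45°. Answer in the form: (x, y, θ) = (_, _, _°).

The pose lattice has 29·16 = 464 candidates. Test each by forward raycasting.
  (2.5, 2.5, 330°): beam 1 = 1.7321 ≠ 1.9319 ✗
  (4.5, 5.5, 240°): beam 1 = 3.0000 ≠ 1.9319 ✗
  (4.5, 6.5, 165°): beam 1 = 0.5176 ≠ 1.9319 ✗
  (4.5, 3.5, 150°): beam 1 = 3.0000 ≠ 1.9319 ✗
  …
  (5.5, 1.5, 165°): r_1=1.9319, r_2=1.0000, r_3=4.6587, r_4=1.0000, r_5=0.5176 — all match ✓
Only this pose fits every beam.

(x, y, θ) = (5.5, 1.5, 165°)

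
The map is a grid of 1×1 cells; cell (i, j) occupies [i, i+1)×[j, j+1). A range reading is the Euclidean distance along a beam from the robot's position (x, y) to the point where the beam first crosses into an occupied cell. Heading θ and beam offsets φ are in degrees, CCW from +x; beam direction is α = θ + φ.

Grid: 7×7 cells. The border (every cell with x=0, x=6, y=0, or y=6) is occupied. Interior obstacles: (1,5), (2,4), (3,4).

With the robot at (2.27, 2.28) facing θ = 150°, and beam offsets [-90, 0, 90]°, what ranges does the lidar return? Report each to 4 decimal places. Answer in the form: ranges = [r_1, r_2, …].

beam 1: φ=-90°, α=60°
  d=(0.5000,0.8660)  start (2,2)  tX=1.4600 tY=0.8314  stride 1/|dx|=2.0000 1/|dy|=1.1547
    cross y-line → (2,3), t=0.8314
    cross x-line → (3,3), t=1.4600
    cross y-line → (3,4), t=1.9861 (wall)
  → r_1 = 1.9861
beam 2: φ=0°, α=150°
  d=(-0.8660,0.5000)  start (2,2)  tX=0.3118 tY=1.4400  stride 1/|dx|=1.1547 1/|dy|=2.0000
    cross x-line → (1,2), t=0.3118
    cross y-line → (1,3), t=1.4400
    cross x-line → (0,3), t=1.4665 (wall)
  → r_2 = 1.4665
beam 3: φ=90°, α=240°
  d=(-0.5000,-0.8660)  start (2,2)  tX=0.5400 tY=0.3233  stride 1/|dx|=2.0000 1/|dy|=1.1547
    cross y-line → (2,1), t=0.3233
    cross x-line → (1,1), t=0.5400
    cross y-line → (1,0), t=1.4780 (wall)
  → r_3 = 1.4780

ranges = [1.9861, 1.4665, 1.4780]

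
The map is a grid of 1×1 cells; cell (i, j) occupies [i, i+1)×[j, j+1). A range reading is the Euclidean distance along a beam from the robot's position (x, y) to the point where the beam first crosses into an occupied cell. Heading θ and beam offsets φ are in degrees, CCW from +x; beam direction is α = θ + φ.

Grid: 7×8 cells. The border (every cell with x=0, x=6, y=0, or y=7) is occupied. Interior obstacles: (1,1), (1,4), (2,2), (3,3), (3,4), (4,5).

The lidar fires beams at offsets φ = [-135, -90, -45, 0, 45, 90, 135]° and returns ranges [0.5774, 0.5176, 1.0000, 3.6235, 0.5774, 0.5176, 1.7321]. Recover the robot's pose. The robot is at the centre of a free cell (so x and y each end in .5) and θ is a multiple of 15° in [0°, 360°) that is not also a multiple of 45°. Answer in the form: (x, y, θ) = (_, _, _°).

(x, y, θ) = (4.5, 6.5, 195°)

Candidates: 24 free-cell centres × 16 headings = 384 poses. Raycast each; keep the one whose scan matches to 4 dp.
  (3.5, 2.5, 285°): beam 3 = 1.7321 ≠ 1.0000 ✗
  (5.5, 2.5, 120°): beam 1 = 0.5176 ≠ 0.5774 ✗
  (5.5, 5.5, 120°): beam 1 = 0.5176 ≠ 0.5774 ✗
  (2.5, 1.5, 15°): beam 7 = 0.5774 ≠ 1.7321 ✗
  …
  (4.5, 6.5, 195°): r_1=0.5774, r_2=0.5176, r_3=1.0000, r_4=3.6235, r_5=0.5774, r_6=0.5176, r_7=1.7321 — all match ✓
No second candidate reproduces the full scan.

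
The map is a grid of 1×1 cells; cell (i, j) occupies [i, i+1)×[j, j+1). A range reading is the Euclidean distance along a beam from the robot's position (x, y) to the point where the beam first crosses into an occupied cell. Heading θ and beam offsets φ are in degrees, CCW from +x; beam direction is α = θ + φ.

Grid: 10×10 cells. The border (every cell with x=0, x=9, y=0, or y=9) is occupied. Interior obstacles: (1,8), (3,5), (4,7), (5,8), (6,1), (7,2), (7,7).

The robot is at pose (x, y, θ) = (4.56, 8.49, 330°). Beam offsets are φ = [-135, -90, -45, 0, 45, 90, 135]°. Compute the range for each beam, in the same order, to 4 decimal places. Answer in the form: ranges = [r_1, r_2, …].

beam 1: φ=-135°, α=195°
  d=(-0.9659,-0.2588)  start (4,8)  tX=0.5798 tY=1.8932  stride 1/|dx|=1.0353 1/|dy|=3.8637
    cross x-line → (3,8), t=0.5798
    cross x-line → (2,8), t=1.6150
    cross y-line → (2,7), t=1.8932
    cross x-line → (1,7), t=2.6503
    cross x-line → (0,7), t=3.6856 (wall)
  → r_1 = 3.6856
beam 2: φ=-90°, α=240°
  d=(-0.5000,-0.8660)  start (4,8)  tX=1.1200 tY=0.5658  stride 1/|dx|=2.0000 1/|dy|=1.1547
    cross y-line → (4,7), t=0.5658 (wall)
  → r_2 = 0.5658
beam 3: φ=-45°, α=285°
  d=(0.2588,-0.9659)  start (4,8)  tX=1.7000 tY=0.5073  stride 1/|dx|=3.8637 1/|dy|=1.0353
    cross y-line → (4,7), t=0.5073 (wall)
  → r_3 = 0.5073
beam 4: φ=0°, α=330°
  d=(0.8660,-0.5000)  start (4,8)  tX=0.5081 tY=0.9800  stride 1/|dx|=1.1547 1/|dy|=2.0000
    cross x-line → (5,8), t=0.5081 (wall)
  → r_4 = 0.5081
beam 5: φ=45°, α=15°
  d=(0.9659,0.2588)  start (4,8)  tX=0.4555 tY=1.9705  stride 1/|dx|=1.0353 1/|dy|=3.8637
    cross x-line → (5,8), t=0.4555 (wall)
  → r_5 = 0.4555
beam 6: φ=90°, α=60°
  d=(0.5000,0.8660)  start (4,8)  tX=0.8800 tY=0.5889  stride 1/|dx|=2.0000 1/|dy|=1.1547
    cross y-line → (4,9), t=0.5889 (wall)
  → r_6 = 0.5889
beam 7: φ=135°, α=105°
  d=(-0.2588,0.9659)  start (4,8)  tX=2.1637 tY=0.5280  stride 1/|dx|=3.8637 1/|dy|=1.0353
    cross y-line → (4,9), t=0.5280 (wall)
  → r_7 = 0.5280

ranges = [3.6856, 0.5658, 0.5073, 0.5081, 0.4555, 0.5889, 0.5280]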